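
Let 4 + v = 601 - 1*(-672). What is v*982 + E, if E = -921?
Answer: 1245237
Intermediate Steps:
v = 1269 (v = -4 + (601 - 1*(-672)) = -4 + (601 + 672) = -4 + 1273 = 1269)
v*982 + E = 1269*982 - 921 = 1246158 - 921 = 1245237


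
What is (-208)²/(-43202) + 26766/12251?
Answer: 313158734/264633851 ≈ 1.1834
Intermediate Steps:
(-208)²/(-43202) + 26766/12251 = 43264*(-1/43202) + 26766*(1/12251) = -21632/21601 + 26766/12251 = 313158734/264633851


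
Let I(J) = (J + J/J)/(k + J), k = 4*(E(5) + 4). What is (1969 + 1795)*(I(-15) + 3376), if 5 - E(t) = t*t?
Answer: 1003926552/79 ≈ 1.2708e+7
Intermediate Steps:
E(t) = 5 - t² (E(t) = 5 - t*t = 5 - t²)
k = -64 (k = 4*((5 - 1*5²) + 4) = 4*((5 - 1*25) + 4) = 4*((5 - 25) + 4) = 4*(-20 + 4) = 4*(-16) = -64)
I(J) = (1 + J)/(-64 + J) (I(J) = (J + J/J)/(-64 + J) = (J + 1)/(-64 + J) = (1 + J)/(-64 + J))
(1969 + 1795)*(I(-15) + 3376) = (1969 + 1795)*((1 - 15)/(-64 - 15) + 3376) = 3764*(-14/(-79) + 3376) = 3764*(-1/79*(-14) + 3376) = 3764*(14/79 + 3376) = 3764*(266718/79) = 1003926552/79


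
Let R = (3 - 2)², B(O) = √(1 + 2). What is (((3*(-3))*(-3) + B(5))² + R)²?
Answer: 546037 + 79164*√3 ≈ 6.8315e+5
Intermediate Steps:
B(O) = √3
R = 1 (R = 1² = 1)
(((3*(-3))*(-3) + B(5))² + R)² = (((3*(-3))*(-3) + √3)² + 1)² = ((-9*(-3) + √3)² + 1)² = ((27 + √3)² + 1)² = (1 + (27 + √3)²)²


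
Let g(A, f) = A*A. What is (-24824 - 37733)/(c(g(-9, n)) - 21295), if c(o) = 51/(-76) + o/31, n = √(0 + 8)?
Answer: 147384292/50166445 ≈ 2.9379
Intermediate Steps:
n = 2*√2 (n = √8 = 2*√2 ≈ 2.8284)
g(A, f) = A²
c(o) = -51/76 + o/31 (c(o) = 51*(-1/76) + o*(1/31) = -51/76 + o/31)
(-24824 - 37733)/(c(g(-9, n)) - 21295) = (-24824 - 37733)/((-51/76 + (1/31)*(-9)²) - 21295) = -62557/((-51/76 + (1/31)*81) - 21295) = -62557/((-51/76 + 81/31) - 21295) = -62557/(4575/2356 - 21295) = -62557/(-50166445/2356) = -62557*(-2356/50166445) = 147384292/50166445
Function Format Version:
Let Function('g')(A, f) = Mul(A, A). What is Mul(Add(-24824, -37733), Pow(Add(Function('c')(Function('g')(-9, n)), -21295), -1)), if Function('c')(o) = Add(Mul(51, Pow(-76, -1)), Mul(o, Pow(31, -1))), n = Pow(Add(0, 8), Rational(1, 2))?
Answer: Rational(147384292, 50166445) ≈ 2.9379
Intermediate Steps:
n = Mul(2, Pow(2, Rational(1, 2))) (n = Pow(8, Rational(1, 2)) = Mul(2, Pow(2, Rational(1, 2))) ≈ 2.8284)
Function('g')(A, f) = Pow(A, 2)
Function('c')(o) = Add(Rational(-51, 76), Mul(Rational(1, 31), o)) (Function('c')(o) = Add(Mul(51, Rational(-1, 76)), Mul(o, Rational(1, 31))) = Add(Rational(-51, 76), Mul(Rational(1, 31), o)))
Mul(Add(-24824, -37733), Pow(Add(Function('c')(Function('g')(-9, n)), -21295), -1)) = Mul(Add(-24824, -37733), Pow(Add(Add(Rational(-51, 76), Mul(Rational(1, 31), Pow(-9, 2))), -21295), -1)) = Mul(-62557, Pow(Add(Add(Rational(-51, 76), Mul(Rational(1, 31), 81)), -21295), -1)) = Mul(-62557, Pow(Add(Add(Rational(-51, 76), Rational(81, 31)), -21295), -1)) = Mul(-62557, Pow(Add(Rational(4575, 2356), -21295), -1)) = Mul(-62557, Pow(Rational(-50166445, 2356), -1)) = Mul(-62557, Rational(-2356, 50166445)) = Rational(147384292, 50166445)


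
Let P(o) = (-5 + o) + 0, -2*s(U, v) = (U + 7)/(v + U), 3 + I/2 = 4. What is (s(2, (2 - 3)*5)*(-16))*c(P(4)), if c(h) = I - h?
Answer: -72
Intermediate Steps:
I = 2 (I = -6 + 2*4 = -6 + 8 = 2)
s(U, v) = -(7 + U)/(2*(U + v)) (s(U, v) = -(U + 7)/(2*(v + U)) = -(7 + U)/(2*(U + v)))
P(o) = -5 + o
c(h) = 2 - h
(s(2, (2 - 3)*5)*(-16))*c(P(4)) = (((-7 - 1*2)/(2*(2 + (2 - 3)*5)))*(-16))*(2 - (-5 + 4)) = (((-7 - 2)/(2*(2 - 1*5)))*(-16))*(2 - 1*(-1)) = (((½)*(-9)/(2 - 5))*(-16))*(2 + 1) = (((½)*(-9)/(-3))*(-16))*3 = (((½)*(-⅓)*(-9))*(-16))*3 = ((3/2)*(-16))*3 = -24*3 = -72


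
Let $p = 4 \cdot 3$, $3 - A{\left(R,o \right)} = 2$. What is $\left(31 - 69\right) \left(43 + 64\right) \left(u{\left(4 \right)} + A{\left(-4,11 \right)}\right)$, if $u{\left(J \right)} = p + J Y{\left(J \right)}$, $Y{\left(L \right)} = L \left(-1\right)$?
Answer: $12198$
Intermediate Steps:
$Y{\left(L \right)} = - L$
$A{\left(R,o \right)} = 1$ ($A{\left(R,o \right)} = 3 - 2 = 1$)
$p = 12$
$u{\left(J \right)} = 12 - J^{2}$ ($u{\left(J \right)} = 12 + J \left(- J\right) = 12 - J^{2}$)
$\left(31 - 69\right) \left(43 + 64\right) \left(u{\left(4 \right)} + A{\left(-4,11 \right)}\right) = \left(31 - 69\right) \left(43 + 64\right) \left(\left(12 - 4^{2}\right) + 1\right) = \left(-38\right) 107 \left(\left(12 - 16\right) + 1\right) = - 4066 \left(\left(12 - 16\right) + 1\right) = - 4066 \left(-4 + 1\right) = \left(-4066\right) \left(-3\right) = 12198$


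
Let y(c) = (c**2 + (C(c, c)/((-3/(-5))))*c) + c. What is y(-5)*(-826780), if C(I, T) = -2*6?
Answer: -99213600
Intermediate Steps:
C(I, T) = -12
y(c) = c**2 - 19*c (y(c) = (c**2 + (-12/((-3/(-5))))*c) + c = (c**2 + (-12/((-3*(-1/5))))*c) + c = (c**2 + (-12/3/5)*c) + c = (c**2 + (-12*5/3)*c) + c = (c**2 - 20*c) + c = c**2 - 19*c)
y(-5)*(-826780) = -5*(-19 - 5)*(-826780) = -5*(-24)*(-826780) = 120*(-826780) = -99213600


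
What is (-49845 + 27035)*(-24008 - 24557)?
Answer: 1107767650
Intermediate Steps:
(-49845 + 27035)*(-24008 - 24557) = -22810*(-48565) = 1107767650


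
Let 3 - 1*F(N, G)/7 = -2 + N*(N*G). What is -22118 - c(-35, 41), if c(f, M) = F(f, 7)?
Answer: 37872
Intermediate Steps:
F(N, G) = 35 - 7*G*N² (F(N, G) = 21 - 7*(-2 + N*(N*G)) = 21 - 7*(-2 + N*(G*N)) = 21 - 7*(-2 + G*N²) = 21 + (14 - 7*G*N²) = 35 - 7*G*N²)
c(f, M) = 35 - 49*f² (c(f, M) = 35 - 7*7*f² = 35 - 49*f²)
-22118 - c(-35, 41) = -22118 - (35 - 49*(-35)²) = -22118 - (35 - 49*1225) = -22118 - (35 - 60025) = -22118 - 1*(-59990) = -22118 + 59990 = 37872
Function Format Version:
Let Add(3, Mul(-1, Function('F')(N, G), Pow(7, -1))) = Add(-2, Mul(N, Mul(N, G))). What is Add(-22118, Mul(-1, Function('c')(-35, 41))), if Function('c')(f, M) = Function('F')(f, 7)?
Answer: 37872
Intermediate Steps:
Function('F')(N, G) = Add(35, Mul(-7, G, Pow(N, 2))) (Function('F')(N, G) = Add(21, Mul(-7, Add(-2, Mul(N, Mul(N, G))))) = Add(21, Mul(-7, Add(-2, Mul(N, Mul(G, N))))) = Add(21, Mul(-7, Add(-2, Mul(G, Pow(N, 2))))) = Add(21, Add(14, Mul(-7, G, Pow(N, 2)))) = Add(35, Mul(-7, G, Pow(N, 2))))
Function('c')(f, M) = Add(35, Mul(-49, Pow(f, 2))) (Function('c')(f, M) = Add(35, Mul(-7, 7, Pow(f, 2))) = Add(35, Mul(-49, Pow(f, 2))))
Add(-22118, Mul(-1, Function('c')(-35, 41))) = Add(-22118, Mul(-1, Add(35, Mul(-49, Pow(-35, 2))))) = Add(-22118, Mul(-1, Add(35, Mul(-49, 1225)))) = Add(-22118, Mul(-1, Add(35, -60025))) = Add(-22118, Mul(-1, -59990)) = Add(-22118, 59990) = 37872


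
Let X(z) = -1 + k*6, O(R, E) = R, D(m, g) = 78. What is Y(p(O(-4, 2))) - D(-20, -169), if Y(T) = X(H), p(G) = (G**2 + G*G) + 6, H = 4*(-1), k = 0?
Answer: -79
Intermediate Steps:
H = -4
p(G) = 6 + 2*G**2 (p(G) = (G**2 + G**2) + 6 = 2*G**2 + 6 = 6 + 2*G**2)
X(z) = -1 (X(z) = -1 + 0*6 = -1 + 0 = -1)
Y(T) = -1
Y(p(O(-4, 2))) - D(-20, -169) = -1 - 1*78 = -1 - 78 = -79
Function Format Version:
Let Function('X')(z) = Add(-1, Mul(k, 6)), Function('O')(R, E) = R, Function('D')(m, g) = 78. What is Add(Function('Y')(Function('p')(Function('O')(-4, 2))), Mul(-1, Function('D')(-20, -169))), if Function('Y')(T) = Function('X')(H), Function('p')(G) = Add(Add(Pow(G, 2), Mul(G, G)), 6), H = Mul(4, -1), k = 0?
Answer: -79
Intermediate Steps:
H = -4
Function('p')(G) = Add(6, Mul(2, Pow(G, 2))) (Function('p')(G) = Add(Add(Pow(G, 2), Pow(G, 2)), 6) = Add(Mul(2, Pow(G, 2)), 6) = Add(6, Mul(2, Pow(G, 2))))
Function('X')(z) = -1 (Function('X')(z) = Add(-1, Mul(0, 6)) = Add(-1, 0) = -1)
Function('Y')(T) = -1
Add(Function('Y')(Function('p')(Function('O')(-4, 2))), Mul(-1, Function('D')(-20, -169))) = Add(-1, Mul(-1, 78)) = Add(-1, -78) = -79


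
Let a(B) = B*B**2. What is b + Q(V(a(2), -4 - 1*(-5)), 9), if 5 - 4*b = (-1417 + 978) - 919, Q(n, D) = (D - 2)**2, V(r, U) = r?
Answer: 1559/4 ≈ 389.75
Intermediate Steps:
a(B) = B**3
Q(n, D) = (-2 + D)**2
b = 1363/4 (b = 5/4 - ((-1417 + 978) - 919)/4 = 5/4 - (-439 - 919)/4 = 5/4 - 1/4*(-1358) = 5/4 + 679/2 = 1363/4 ≈ 340.75)
b + Q(V(a(2), -4 - 1*(-5)), 9) = 1363/4 + (-2 + 9)**2 = 1363/4 + 7**2 = 1363/4 + 49 = 1559/4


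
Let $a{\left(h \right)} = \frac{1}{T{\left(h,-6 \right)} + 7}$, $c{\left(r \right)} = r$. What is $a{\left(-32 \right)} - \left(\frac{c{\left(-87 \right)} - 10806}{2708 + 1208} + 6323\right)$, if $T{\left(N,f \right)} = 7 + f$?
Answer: $- \frac{49498971}{7832} \approx -6320.1$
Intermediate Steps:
$a{\left(h \right)} = \frac{1}{8}$ ($a{\left(h \right)} = \frac{1}{\left(7 - 6\right) + 7} = \frac{1}{1 + 7} = \frac{1}{8}$)
$a{\left(-32 \right)} - \left(\frac{c{\left(-87 \right)} - 10806}{2708 + 1208} + 6323\right) = \frac{1}{8} - \left(\frac{-87 - 10806}{2708 + 1208} + 6323\right) = \frac{1}{8} - \left(- \frac{10893}{3916} + 6323\right) = \frac{1}{8} - \frac{24749975}{3916} = - \frac{49498971}{7832}$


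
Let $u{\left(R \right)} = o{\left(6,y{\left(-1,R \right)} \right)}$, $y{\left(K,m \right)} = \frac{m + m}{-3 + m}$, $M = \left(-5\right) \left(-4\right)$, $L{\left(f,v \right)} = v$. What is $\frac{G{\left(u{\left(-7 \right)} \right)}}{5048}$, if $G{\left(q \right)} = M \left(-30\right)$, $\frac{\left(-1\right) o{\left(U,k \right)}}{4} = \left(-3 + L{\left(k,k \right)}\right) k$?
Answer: $- \frac{75}{631} \approx -0.11886$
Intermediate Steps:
$M = 20$
$y{\left(K,m \right)} = \frac{2 m}{-3 + m}$
$o{\left(U,k \right)} = - 4 k \left(-3 + k\right)$ ($o{\left(U,k \right)} = - 4 \left(-3 + k\right) k = - 4 k \left(-3 + k\right)$)
$u{\left(R \right)} = \frac{8 R \left(3 - \frac{2 R}{-3 + R}\right)}{-3 + R}$ ($u{\left(R \right)} = 4 \frac{2 R}{-3 + R} \left(3 - \frac{2 R}{-3 + R}\right) = \frac{8 R \left(3 - \frac{2 R}{-3 + R}\right)}{-3 + R}$)
$G{\left(q \right)} = -600$ ($G{\left(q \right)} = 20 \left(-30\right) = -600$)
$\frac{G{\left(u{\left(-7 \right)} \right)}}{5048} = - \frac{600}{5048} = \left(-600\right) \frac{1}{5048} = - \frac{75}{631}$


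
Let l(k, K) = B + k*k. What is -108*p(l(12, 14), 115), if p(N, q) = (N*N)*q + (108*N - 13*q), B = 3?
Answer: -269936928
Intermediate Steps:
l(k, K) = 3 + k² (l(k, K) = 3 + k*k = 3 + k²)
p(N, q) = -13*q + 108*N + q*N² (p(N, q) = N²*q + (-13*q + 108*N) = q*N² + (-13*q + 108*N) = -13*q + 108*N + q*N²)
-108*p(l(12, 14), 115) = -108*(-13*115 + 108*(3 + 12²) + 115*(3 + 12²)²) = -108*(-1495 + 108*(3 + 144) + 115*(3 + 144)²) = -108*(-1495 + 108*147 + 115*147²) = -108*(-1495 + 15876 + 115*21609) = -108*(-1495 + 15876 + 2485035) = -108*2499416 = -269936928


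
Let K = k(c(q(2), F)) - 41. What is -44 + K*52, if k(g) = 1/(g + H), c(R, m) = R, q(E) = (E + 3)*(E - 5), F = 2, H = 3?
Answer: -6541/3 ≈ -2180.3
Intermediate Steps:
q(E) = (-5 + E)*(3 + E) (q(E) = (3 + E)*(-5 + E) = (-5 + E)*(3 + E))
k(g) = 1/(3 + g) (k(g) = 1/(g + 3) = 1/(3 + g))
K = -493/12 (K = 1/(3 + (-15 + 2**2 - 2*2)) - 41 = 1/(3 + (-15 + 4 - 4)) - 41 = 1/(3 - 15) - 41 = 1/(-12) - 41 = -1/12 - 41 = -493/12 ≈ -41.083)
-44 + K*52 = -44 - 493/12*52 = -44 - 6409/3 = -6541/3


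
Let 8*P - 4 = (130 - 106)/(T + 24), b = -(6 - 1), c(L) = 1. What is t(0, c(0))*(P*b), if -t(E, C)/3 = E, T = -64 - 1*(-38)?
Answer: 0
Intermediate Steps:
b = -5 (b = -1*5 = -5)
T = -26 (T = -64 + 38 = -26)
t(E, C) = -3*E
P = -1 (P = ½ + ((130 - 106)/(-26 + 24))/8 = ½ + (24/(-2))/8 = ½ + (24*(-½))/8 = ½ + (⅛)*(-12) = ½ - 3/2 = -1)
t(0, c(0))*(P*b) = (-3*0)*(-1*(-5)) = 0*5 = 0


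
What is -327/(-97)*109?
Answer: 35643/97 ≈ 367.45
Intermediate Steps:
-327/(-97)*109 = -327*(-1/97)*109 = (327/97)*109 = 35643/97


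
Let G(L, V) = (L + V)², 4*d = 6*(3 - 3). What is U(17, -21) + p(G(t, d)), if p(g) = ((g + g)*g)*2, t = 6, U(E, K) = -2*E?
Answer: 5150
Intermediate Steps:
d = 0 (d = (6*(3 - 3))/4 = (6*0)/4 = (¼)*0 = 0)
p(g) = 4*g² (p(g) = ((2*g)*g)*2 = (2*g²)*2 = 4*g²)
U(17, -21) + p(G(t, d)) = -2*17 + 4*((6 + 0)²)² = -34 + 4*(6²)² = -34 + 4*36² = -34 + 4*1296 = -34 + 5184 = 5150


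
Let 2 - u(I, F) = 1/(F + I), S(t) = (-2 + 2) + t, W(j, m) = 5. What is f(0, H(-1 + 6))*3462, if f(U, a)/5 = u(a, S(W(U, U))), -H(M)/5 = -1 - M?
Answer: 238878/7 ≈ 34125.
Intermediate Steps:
H(M) = 5 + 5*M (H(M) = -5*(-1 - M) = 5 + 5*M)
S(t) = t (S(t) = 0 + t = t)
u(I, F) = 2 - 1/(F + I)
f(U, a) = 5*(9 + 2*a)/(5 + a) (f(U, a) = 5*((-1 + 2*5 + 2*a)/(5 + a)) = 5*((-1 + 10 + 2*a)/(5 + a)) = 5*((9 + 2*a)/(5 + a)) = 5*(9 + 2*a)/(5 + a))
f(0, H(-1 + 6))*3462 = (5*(9 + 2*(5 + 5*(-1 + 6)))/(5 + (5 + 5*(-1 + 6))))*3462 = (5*(9 + 2*(5 + 5*5))/(5 + (5 + 5*5)))*3462 = (5*(9 + 2*(5 + 25))/(5 + (5 + 25)))*3462 = (5*(9 + 2*30)/(5 + 30))*3462 = (5*(9 + 60)/35)*3462 = (5*(1/35)*69)*3462 = (69/7)*3462 = 238878/7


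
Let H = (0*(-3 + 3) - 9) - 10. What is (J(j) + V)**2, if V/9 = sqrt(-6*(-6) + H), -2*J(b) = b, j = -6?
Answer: 1386 + 54*sqrt(17) ≈ 1608.6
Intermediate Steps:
J(b) = -b/2
H = -19 (H = (0*0 - 9) - 10 = (0 - 9) - 10 = -9 - 10 = -19)
V = 9*sqrt(17) (V = 9*sqrt(-6*(-6) - 19) = 9*sqrt(36 - 19) = 9*sqrt(17) ≈ 37.108)
(J(j) + V)**2 = (-1/2*(-6) + 9*sqrt(17))**2 = (3 + 9*sqrt(17))**2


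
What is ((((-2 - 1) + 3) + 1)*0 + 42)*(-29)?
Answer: -1218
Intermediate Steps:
((((-2 - 1) + 3) + 1)*0 + 42)*(-29) = (((-3 + 3) + 1)*0 + 42)*(-29) = ((0 + 1)*0 + 42)*(-29) = (1*0 + 42)*(-29) = (0 + 42)*(-29) = 42*(-29) = -1218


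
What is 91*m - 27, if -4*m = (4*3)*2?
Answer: -573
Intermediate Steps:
m = -6 (m = -4*3*2/4 = -3*2 = -¼*24 = -6)
91*m - 27 = 91*(-6) - 27 = -546 - 27 = -573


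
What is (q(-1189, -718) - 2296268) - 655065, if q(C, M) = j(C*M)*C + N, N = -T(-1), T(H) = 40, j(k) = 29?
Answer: -2985854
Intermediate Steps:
N = -40 (N = -1*40 = -40)
q(C, M) = -40 + 29*C (q(C, M) = 29*C - 40 = -40 + 29*C)
(q(-1189, -718) - 2296268) - 655065 = ((-40 + 29*(-1189)) - 2296268) - 655065 = ((-40 - 34481) - 2296268) - 655065 = (-34521 - 2296268) - 655065 = -2330789 - 655065 = -2985854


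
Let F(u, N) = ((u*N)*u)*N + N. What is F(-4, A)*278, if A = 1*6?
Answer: 161796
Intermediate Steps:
A = 6
F(u, N) = N + N²*u² (F(u, N) = ((N*u)*u)*N + N = (N*u²)*N + N = N²*u² + N = N + N²*u²)
F(-4, A)*278 = (6*(1 + 6*(-4)²))*278 = (6*(1 + 6*16))*278 = (6*(1 + 96))*278 = (6*97)*278 = 582*278 = 161796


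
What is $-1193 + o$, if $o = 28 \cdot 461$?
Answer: $11715$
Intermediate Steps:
$o = 12908$
$-1193 + o = -1193 + 12908 = 11715$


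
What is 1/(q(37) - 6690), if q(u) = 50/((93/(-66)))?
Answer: -31/208490 ≈ -0.00014869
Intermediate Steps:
q(u) = -1100/31 (q(u) = 50/((93*(-1/66))) = 50/(-31/22) = 50*(-22/31) = -1100/31)
1/(q(37) - 6690) = 1/(-1100/31 - 6690) = 1/(-208490/31) = -31/208490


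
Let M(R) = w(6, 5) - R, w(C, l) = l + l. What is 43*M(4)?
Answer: 258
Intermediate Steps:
w(C, l) = 2*l
M(R) = 10 - R (M(R) = 2*5 - R = 10 - R)
43*M(4) = 43*(10 - 1*4) = 43*(10 - 4) = 43*6 = 258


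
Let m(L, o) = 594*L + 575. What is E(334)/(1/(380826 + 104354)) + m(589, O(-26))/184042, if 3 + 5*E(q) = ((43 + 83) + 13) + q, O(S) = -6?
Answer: 8393589121081/184042 ≈ 4.5607e+7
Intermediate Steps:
m(L, o) = 575 + 594*L
E(q) = 136/5 + q/5 (E(q) = -3/5 + (((43 + 83) + 13) + q)/5 = -3/5 + ((126 + 13) + q)/5 = -3/5 + (139 + q)/5 = -3/5 + (139/5 + q/5) = 136/5 + q/5)
E(334)/(1/(380826 + 104354)) + m(589, O(-26))/184042 = (136/5 + (1/5)*334)/(1/(380826 + 104354)) + (575 + 594*589)/184042 = (136/5 + 334/5)/(1/485180) + (575 + 349866)*(1/184042) = 94/(1/485180) + 350441*(1/184042) = 94*485180 + 350441/184042 = 45606920 + 350441/184042 = 8393589121081/184042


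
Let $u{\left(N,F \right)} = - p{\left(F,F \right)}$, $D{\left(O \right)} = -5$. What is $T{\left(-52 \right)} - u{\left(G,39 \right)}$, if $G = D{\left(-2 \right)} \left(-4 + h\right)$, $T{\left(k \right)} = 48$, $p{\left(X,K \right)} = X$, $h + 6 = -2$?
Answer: $87$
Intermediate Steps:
$h = -8$ ($h = -6 - 2 = -8$)
$G = 60$ ($G = - 5 \left(-4 - 8\right) = \left(-5\right) \left(-12\right) = 60$)
$u{\left(N,F \right)} = - F$
$T{\left(-52 \right)} - u{\left(G,39 \right)} = 48 - \left(-1\right) 39 = 48 - -39 = 48 + 39 = 87$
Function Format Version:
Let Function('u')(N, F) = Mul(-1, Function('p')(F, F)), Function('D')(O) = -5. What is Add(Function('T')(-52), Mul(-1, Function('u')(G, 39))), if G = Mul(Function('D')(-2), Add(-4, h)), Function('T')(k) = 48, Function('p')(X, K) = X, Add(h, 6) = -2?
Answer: 87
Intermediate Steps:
h = -8 (h = Add(-6, -2) = -8)
G = 60 (G = Mul(-5, Add(-4, -8)) = Mul(-5, -12) = 60)
Function('u')(N, F) = Mul(-1, F)
Add(Function('T')(-52), Mul(-1, Function('u')(G, 39))) = Add(48, Mul(-1, Mul(-1, 39))) = Add(48, Mul(-1, -39)) = Add(48, 39) = 87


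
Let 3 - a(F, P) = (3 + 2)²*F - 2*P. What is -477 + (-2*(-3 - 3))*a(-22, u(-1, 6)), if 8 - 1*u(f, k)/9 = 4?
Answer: 7023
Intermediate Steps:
u(f, k) = 36 (u(f, k) = 72 - 9*4 = 72 - 36 = 36)
a(F, P) = 3 - 25*F + 2*P (a(F, P) = 3 - ((3 + 2)²*F - 2*P) = 3 - (5²*F - 2*P) = 3 - (25*F - 2*P) = 3 - (-2*P + 25*F) = 3 + (-25*F + 2*P) = 3 - 25*F + 2*P)
-477 + (-2*(-3 - 3))*a(-22, u(-1, 6)) = -477 + (-2*(-3 - 3))*(3 - 25*(-22) + 2*36) = -477 + (-2*(-6))*(3 + 550 + 72) = -477 + 12*625 = -477 + 7500 = 7023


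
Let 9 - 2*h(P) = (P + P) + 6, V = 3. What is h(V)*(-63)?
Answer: 189/2 ≈ 94.500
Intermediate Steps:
h(P) = 3/2 - P (h(P) = 9/2 - ((P + P) + 6)/2 = 9/2 - (2*P + 6)/2 = 9/2 - (6 + 2*P)/2 = 9/2 + (-3 - P) = 3/2 - P)
h(V)*(-63) = (3/2 - 1*3)*(-63) = (3/2 - 3)*(-63) = -3/2*(-63) = 189/2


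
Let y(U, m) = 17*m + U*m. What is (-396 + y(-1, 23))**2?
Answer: 784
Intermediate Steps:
(-396 + y(-1, 23))**2 = (-396 + 23*(17 - 1))**2 = (-396 + 23*16)**2 = (-396 + 368)**2 = (-28)**2 = 784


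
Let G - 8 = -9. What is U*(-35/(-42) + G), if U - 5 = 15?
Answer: -10/3 ≈ -3.3333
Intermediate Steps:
U = 20 (U = 5 + 15 = 20)
G = -1 (G = 8 - 9 = -1)
U*(-35/(-42) + G) = 20*(-35/(-42) - 1) = 20*(-35*(-1/42) - 1) = 20*(5/6 - 1) = 20*(-1/6) = -10/3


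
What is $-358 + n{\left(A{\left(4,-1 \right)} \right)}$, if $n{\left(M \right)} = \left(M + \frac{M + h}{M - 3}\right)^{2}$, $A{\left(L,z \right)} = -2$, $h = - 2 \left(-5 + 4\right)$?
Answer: $-354$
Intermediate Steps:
$h = 2$ ($h = \left(-2\right) \left(-1\right) = 2$)
$n{\left(M \right)} = \left(M + \frac{2 + M}{-3 + M}\right)^{2}$ ($n{\left(M \right)} = \left(M + \frac{M + 2}{M - 3}\right)^{2} = \left(M + \frac{2 + M}{-3 + M}\right)^{2}$)
$-358 + n{\left(A{\left(4,-1 \right)} \right)} = -358 + \frac{\left(2 + \left(-2\right)^{2} - -4\right)^{2}}{\left(-3 - 2\right)^{2}} = -358 + \frac{\left(2 + 4 + 4\right)^{2}}{25} = -358 + \frac{10^{2}}{25} = -358 + \frac{1}{25} \cdot 100 = -358 + 4 = -354$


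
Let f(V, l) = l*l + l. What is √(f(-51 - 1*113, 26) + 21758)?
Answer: 2*√5615 ≈ 149.87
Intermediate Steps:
f(V, l) = l + l² (f(V, l) = l² + l = l + l²)
√(f(-51 - 1*113, 26) + 21758) = √(26*(1 + 26) + 21758) = √(26*27 + 21758) = √(702 + 21758) = √22460 = 2*√5615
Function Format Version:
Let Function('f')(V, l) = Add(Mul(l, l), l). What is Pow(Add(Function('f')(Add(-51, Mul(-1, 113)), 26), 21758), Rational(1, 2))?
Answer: Mul(2, Pow(5615, Rational(1, 2))) ≈ 149.87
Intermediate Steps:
Function('f')(V, l) = Add(l, Pow(l, 2)) (Function('f')(V, l) = Add(Pow(l, 2), l) = Add(l, Pow(l, 2)))
Pow(Add(Function('f')(Add(-51, Mul(-1, 113)), 26), 21758), Rational(1, 2)) = Pow(Add(Mul(26, Add(1, 26)), 21758), Rational(1, 2)) = Pow(Add(Mul(26, 27), 21758), Rational(1, 2)) = Pow(Add(702, 21758), Rational(1, 2)) = Pow(22460, Rational(1, 2)) = Mul(2, Pow(5615, Rational(1, 2)))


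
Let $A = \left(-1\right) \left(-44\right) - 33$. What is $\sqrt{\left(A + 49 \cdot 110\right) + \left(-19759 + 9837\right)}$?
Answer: $i \sqrt{4521} \approx 67.238 i$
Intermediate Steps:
$A = 11$ ($A = 44 - 33 = 11$)
$\sqrt{\left(A + 49 \cdot 110\right) + \left(-19759 + 9837\right)} = \sqrt{\left(11 + 49 \cdot 110\right) + \left(-19759 + 9837\right)} = \sqrt{\left(11 + 5390\right) - 9922} = \sqrt{5401 - 9922} = \sqrt{-4521} = i \sqrt{4521}$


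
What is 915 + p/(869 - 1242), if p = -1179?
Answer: 342474/373 ≈ 918.16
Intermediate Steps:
915 + p/(869 - 1242) = 915 - 1179/(869 - 1242) = 915 - 1179/(-373) = 915 - 1179*(-1/373) = 915 + 1179/373 = 342474/373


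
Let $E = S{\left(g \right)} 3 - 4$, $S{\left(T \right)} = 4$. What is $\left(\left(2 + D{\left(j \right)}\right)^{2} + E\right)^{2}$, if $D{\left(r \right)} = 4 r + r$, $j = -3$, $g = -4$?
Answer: $31329$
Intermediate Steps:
$D{\left(r \right)} = 5 r$
$E = 8$ ($E = 4 \cdot 3 - 4 = 12 - 4 = 8$)
$\left(\left(2 + D{\left(j \right)}\right)^{2} + E\right)^{2} = \left(\left(2 + 5 \left(-3\right)\right)^{2} + 8\right)^{2} = \left(\left(2 - 15\right)^{2} + 8\right)^{2} = \left(\left(-13\right)^{2} + 8\right)^{2} = \left(169 + 8\right)^{2} = 177^{2} = 31329$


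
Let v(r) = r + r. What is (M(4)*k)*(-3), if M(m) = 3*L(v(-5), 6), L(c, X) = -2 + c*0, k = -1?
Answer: -18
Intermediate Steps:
v(r) = 2*r
L(c, X) = -2 (L(c, X) = -2 + 0 = -2)
M(m) = -6 (M(m) = 3*(-2) = -6)
(M(4)*k)*(-3) = -6*(-1)*(-3) = 6*(-3) = -18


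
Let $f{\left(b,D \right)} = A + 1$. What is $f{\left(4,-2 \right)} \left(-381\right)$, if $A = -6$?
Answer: $1905$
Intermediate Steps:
$f{\left(b,D \right)} = -5$ ($f{\left(b,D \right)} = -6 + 1 = -5$)
$f{\left(4,-2 \right)} \left(-381\right) = \left(-5\right) \left(-381\right) = 1905$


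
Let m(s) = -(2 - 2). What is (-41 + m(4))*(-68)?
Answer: 2788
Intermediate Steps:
m(s) = 0 (m(s) = -1*0 = 0)
(-41 + m(4))*(-68) = (-41 + 0)*(-68) = -41*(-68) = 2788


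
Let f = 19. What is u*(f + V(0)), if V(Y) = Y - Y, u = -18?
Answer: -342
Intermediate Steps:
V(Y) = 0
u*(f + V(0)) = -18*(19 + 0) = -18*19 = -342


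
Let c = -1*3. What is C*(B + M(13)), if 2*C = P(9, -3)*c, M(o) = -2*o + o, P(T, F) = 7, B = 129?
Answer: -1218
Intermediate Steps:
M(o) = -o
c = -3
C = -21/2 (C = (7*(-3))/2 = (½)*(-21) = -21/2 ≈ -10.500)
C*(B + M(13)) = -21*(129 - 1*13)/2 = -21*(129 - 13)/2 = -21/2*116 = -1218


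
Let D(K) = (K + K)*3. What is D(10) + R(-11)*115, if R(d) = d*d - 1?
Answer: 13860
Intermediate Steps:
D(K) = 6*K (D(K) = (2*K)*3 = 6*K)
R(d) = -1 + d² (R(d) = d² - 1 = -1 + d²)
D(10) + R(-11)*115 = 6*10 + (-1 + (-11)²)*115 = 60 + (-1 + 121)*115 = 60 + 120*115 = 60 + 13800 = 13860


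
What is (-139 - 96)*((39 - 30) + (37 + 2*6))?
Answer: -13630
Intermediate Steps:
(-139 - 96)*((39 - 30) + (37 + 2*6)) = -235*(9 + (37 + 12)) = -235*(9 + 49) = -235*58 = -13630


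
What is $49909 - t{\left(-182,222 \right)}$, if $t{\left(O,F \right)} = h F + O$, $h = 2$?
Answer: $49647$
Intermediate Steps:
$t{\left(O,F \right)} = O + 2 F$ ($t{\left(O,F \right)} = 2 F + O = O + 2 F$)
$49909 - t{\left(-182,222 \right)} = 49909 - \left(-182 + 2 \cdot 222\right) = 49909 - \left(-182 + 444\right) = 49909 - 262 = 49647$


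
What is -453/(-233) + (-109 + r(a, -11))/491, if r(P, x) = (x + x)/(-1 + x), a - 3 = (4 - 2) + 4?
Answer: 1184719/686418 ≈ 1.7259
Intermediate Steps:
a = 9 (a = 3 + ((4 - 2) + 4) = 3 + (2 + 4) = 3 + 6 = 9)
r(P, x) = 2*x/(-1 + x) (r(P, x) = (2*x)/(-1 + x) = 2*x/(-1 + x))
-453/(-233) + (-109 + r(a, -11))/491 = -453/(-233) + (-109 + 2*(-11)/(-1 - 11))/491 = -453*(-1/233) + (-109 + 2*(-11)/(-12))*(1/491) = 453/233 + (-109 + 2*(-11)*(-1/12))*(1/491) = 453/233 + (-109 + 11/6)*(1/491) = 453/233 - 643/6*1/491 = 453/233 - 643/2946 = 1184719/686418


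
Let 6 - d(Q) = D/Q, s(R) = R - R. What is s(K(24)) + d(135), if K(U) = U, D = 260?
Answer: 110/27 ≈ 4.0741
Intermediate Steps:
s(R) = 0
d(Q) = 6 - 260/Q
s(K(24)) + d(135) = 0 + (6 - 260/135) = 0 + (6 - 260*1/135) = 0 + (6 - 52/27) = 0 + 110/27 = 110/27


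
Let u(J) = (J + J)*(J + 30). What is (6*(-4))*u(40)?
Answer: -134400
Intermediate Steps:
u(J) = 2*J*(30 + J) (u(J) = (2*J)*(30 + J) = 2*J*(30 + J))
(6*(-4))*u(40) = (6*(-4))*(2*40*(30 + 40)) = -48*40*70 = -24*5600 = -134400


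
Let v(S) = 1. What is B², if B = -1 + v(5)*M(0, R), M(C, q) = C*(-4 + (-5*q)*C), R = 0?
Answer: 1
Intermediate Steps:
M(C, q) = C*(-4 - 5*C*q)
B = -1 (B = -1 + 1*(-1*0*(4 + 5*0*0)) = -1 + 1*(-1*0*(4 + 0)) = -1 + 1*(-1*0*4) = -1 + 1*0 = -1 + 0 = -1)
B² = (-1)² = 1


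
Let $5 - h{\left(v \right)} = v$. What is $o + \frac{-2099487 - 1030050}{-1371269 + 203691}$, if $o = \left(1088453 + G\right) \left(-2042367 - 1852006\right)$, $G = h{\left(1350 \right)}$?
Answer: $- \frac{4943062941646316615}{1167578} \approx -4.2336 \cdot 10^{12}$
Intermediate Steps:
$h{\left(v \right)} = 5 - v$
$G = -1345$ ($G = 5 - 1350 = -1345$)
$o = -4233604043284$ ($o = \left(1088453 - 1345\right) \left(-2042367 - 1852006\right) = 1087108 \left(-3894373\right) = -4233604043284$)
$o + \frac{-2099487 - 1030050}{-1371269 + 203691} = -4233604043284 + \frac{-2099487 - 1030050}{-1371269 + 203691} = -4233604043284 - \frac{3129537}{-1167578} = -4233604043284 - - \frac{3129537}{1167578} = -4233604043284 + \frac{3129537}{1167578} = - \frac{4943062941646316615}{1167578}$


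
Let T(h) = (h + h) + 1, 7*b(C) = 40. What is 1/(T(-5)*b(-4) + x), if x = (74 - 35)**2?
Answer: 7/10287 ≈ 0.00068047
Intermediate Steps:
b(C) = 40/7 (b(C) = (1/7)*40 = 40/7)
T(h) = 1 + 2*h (T(h) = 2*h + 1 = 1 + 2*h)
x = 1521 (x = 39**2 = 1521)
1/(T(-5)*b(-4) + x) = 1/((1 + 2*(-5))*(40/7) + 1521) = 1/((1 - 10)*(40/7) + 1521) = 1/(-9*40/7 + 1521) = 1/(-360/7 + 1521) = 1/(10287/7) = 7/10287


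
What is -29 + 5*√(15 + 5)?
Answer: -29 + 10*√5 ≈ -6.6393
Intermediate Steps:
-29 + 5*√(15 + 5) = -29 + 5*√20 = -29 + 5*(2*√5) = -29 + 10*√5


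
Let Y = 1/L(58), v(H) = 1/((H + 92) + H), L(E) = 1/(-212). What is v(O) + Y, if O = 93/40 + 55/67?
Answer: -27921392/131711 ≈ -211.99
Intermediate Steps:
L(E) = -1/212
O = 8431/2680 (O = 93*(1/40) + 55*(1/67) = 93/40 + 55/67 = 8431/2680 ≈ 3.1459)
v(H) = 1/(92 + 2*H) (v(H) = 1/((92 + H) + H) = 1/(92 + 2*H))
Y = -212 (Y = 1/(-1/212) = -212)
v(O) + Y = 1/(2*(46 + 8431/2680)) - 212 = 1/(2*(131711/2680)) - 212 = (½)*(2680/131711) - 212 = 1340/131711 - 212 = -27921392/131711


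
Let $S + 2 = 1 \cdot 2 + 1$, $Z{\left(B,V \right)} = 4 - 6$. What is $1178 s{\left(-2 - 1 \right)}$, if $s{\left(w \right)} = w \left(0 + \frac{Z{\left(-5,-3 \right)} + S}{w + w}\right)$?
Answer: $-589$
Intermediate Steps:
$Z{\left(B,V \right)} = -2$ ($Z{\left(B,V \right)} = 4 - 6 = -2$)
$S = 1$ ($S = -2 + \left(1 \cdot 2 + 1\right) = -2 + \left(2 + 1\right) = -2 + 3 = 1$)
$s{\left(w \right)} = - \frac{1}{2}$ ($s{\left(w \right)} = w \left(0 + \frac{-2 + 1}{w + w}\right) = w \left(0 - \frac{1}{2 w}\right) = w \left(- \frac{1}{2 w}\right) = - \frac{1}{2}$)
$1178 s{\left(-2 - 1 \right)} = 1178 \left(- \frac{1}{2}\right) = -589$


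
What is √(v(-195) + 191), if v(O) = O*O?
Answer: 2*√9554 ≈ 195.49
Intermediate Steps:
v(O) = O²
√(v(-195) + 191) = √((-195)² + 191) = √(38025 + 191) = √38216 = 2*√9554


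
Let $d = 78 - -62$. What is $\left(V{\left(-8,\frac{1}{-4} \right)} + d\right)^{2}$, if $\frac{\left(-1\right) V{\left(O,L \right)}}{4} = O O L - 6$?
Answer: $51984$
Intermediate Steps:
$d = 140$ ($d = 78 + 62 = 140$)
$V{\left(O,L \right)} = 24 - 4 L O^{2}$ ($V{\left(O,L \right)} = - 4 \left(O O L - 6\right) = - 4 \left(O^{2} L - 6\right) = - 4 \left(L O^{2} - 6\right) = - 4 \left(-6 + L O^{2}\right) = 24 - 4 L O^{2}$)
$\left(V{\left(-8,\frac{1}{-4} \right)} + d\right)^{2} = \left(\left(24 - \frac{4 \left(-8\right)^{2}}{-4}\right) + 140\right)^{2} = \left(\left(24 - \left(-1\right) 64\right) + 140\right)^{2} = \left(\left(24 + 64\right) + 140\right)^{2} = \left(88 + 140\right)^{2} = 228^{2} = 51984$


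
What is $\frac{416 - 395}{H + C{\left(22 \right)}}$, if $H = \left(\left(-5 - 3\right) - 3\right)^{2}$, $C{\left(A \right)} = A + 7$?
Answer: $\frac{7}{50} \approx 0.14$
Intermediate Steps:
$C{\left(A \right)} = 7 + A$
$H = 121$ ($H = \left(-8 - 3\right)^{2} = \left(-11\right)^{2} = 121$)
$\frac{416 - 395}{H + C{\left(22 \right)}} = \frac{416 - 395}{121 + \left(7 + 22\right)} = \frac{21}{121 + 29} = \frac{21}{150} = 21 \cdot \frac{1}{150} = \frac{7}{50}$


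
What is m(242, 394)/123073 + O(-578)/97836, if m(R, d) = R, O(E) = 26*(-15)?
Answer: -4053693/2006828338 ≈ -0.0020199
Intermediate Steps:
O(E) = -390
m(242, 394)/123073 + O(-578)/97836 = 242/123073 - 390/97836 = 242*(1/123073) - 390*1/97836 = 242/123073 - 65/16306 = -4053693/2006828338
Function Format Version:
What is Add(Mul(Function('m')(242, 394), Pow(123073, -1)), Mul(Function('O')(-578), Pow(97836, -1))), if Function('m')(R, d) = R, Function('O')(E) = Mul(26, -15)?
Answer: Rational(-4053693, 2006828338) ≈ -0.0020199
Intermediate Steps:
Function('O')(E) = -390
Add(Mul(Function('m')(242, 394), Pow(123073, -1)), Mul(Function('O')(-578), Pow(97836, -1))) = Add(Mul(242, Pow(123073, -1)), Mul(-390, Pow(97836, -1))) = Add(Mul(242, Rational(1, 123073)), Mul(-390, Rational(1, 97836))) = Add(Rational(242, 123073), Rational(-65, 16306)) = Rational(-4053693, 2006828338)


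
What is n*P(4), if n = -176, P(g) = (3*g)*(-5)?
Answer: 10560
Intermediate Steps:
P(g) = -15*g
n*P(4) = -(-2640)*4 = -176*(-60) = 10560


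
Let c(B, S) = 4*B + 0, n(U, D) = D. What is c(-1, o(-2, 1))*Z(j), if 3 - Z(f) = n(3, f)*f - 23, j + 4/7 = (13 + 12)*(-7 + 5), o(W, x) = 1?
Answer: 496168/49 ≈ 10126.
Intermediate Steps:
c(B, S) = 4*B
j = -354/7 (j = -4/7 + (13 + 12)*(-7 + 5) = -4/7 + 25*(-2) = -4/7 - 50 = -354/7 ≈ -50.571)
Z(f) = 26 - f² (Z(f) = 3 - (f*f - 23) = 3 - (f² - 23) = 3 - (-23 + f²) = 3 + (23 - f²) = 26 - f²)
c(-1, o(-2, 1))*Z(j) = (4*(-1))*(26 - (-354/7)²) = -4*(26 - 1*125316/49) = -4*(26 - 125316/49) = -4*(-124042/49) = 496168/49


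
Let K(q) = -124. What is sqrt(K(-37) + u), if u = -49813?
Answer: I*sqrt(49937) ≈ 223.47*I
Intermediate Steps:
sqrt(K(-37) + u) = sqrt(-124 - 49813) = sqrt(-49937) = I*sqrt(49937)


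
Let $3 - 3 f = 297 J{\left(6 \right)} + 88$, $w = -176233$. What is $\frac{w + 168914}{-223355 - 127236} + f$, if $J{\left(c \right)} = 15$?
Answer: $- \frac{1591661183}{1051773} \approx -1513.3$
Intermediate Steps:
$f = - \frac{4540}{3}$ ($f = 1 - \frac{297 \cdot 15 + 88}{3} = 1 - \frac{4455 + 88}{3} = 1 - \frac{4543}{3} = - \frac{4540}{3} \approx -1513.3$)
$\frac{w + 168914}{-223355 - 127236} + f = \frac{-176233 + 168914}{-223355 - 127236} - \frac{4540}{3} = - \frac{7319}{-350591} - \frac{4540}{3} = \left(-7319\right) \left(- \frac{1}{350591}\right) - \frac{4540}{3} = \frac{7319}{350591} - \frac{4540}{3} = - \frac{1591661183}{1051773}$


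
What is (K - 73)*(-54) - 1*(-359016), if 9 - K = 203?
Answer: 373434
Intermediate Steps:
K = -194 (K = 9 - 1*203 = 9 - 203 = -194)
(K - 73)*(-54) - 1*(-359016) = (-194 - 73)*(-54) - 1*(-359016) = -267*(-54) + 359016 = 14418 + 359016 = 373434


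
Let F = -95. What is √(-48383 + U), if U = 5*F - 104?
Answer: I*√48962 ≈ 221.27*I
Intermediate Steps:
U = -579 (U = 5*(-95) - 104 = -475 - 104 = -579)
√(-48383 + U) = √(-48383 - 579) = √(-48962) = I*√48962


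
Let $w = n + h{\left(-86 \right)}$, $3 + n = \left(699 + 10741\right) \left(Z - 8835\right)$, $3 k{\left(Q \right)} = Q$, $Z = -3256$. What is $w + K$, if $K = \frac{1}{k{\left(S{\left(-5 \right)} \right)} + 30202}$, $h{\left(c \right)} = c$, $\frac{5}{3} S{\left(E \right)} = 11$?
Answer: $- \frac{20889395222704}{151021} \approx -1.3832 \cdot 10^{8}$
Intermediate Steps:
$S{\left(E \right)} = \frac{33}{5}$ ($S{\left(E \right)} = \frac{3}{5} \cdot 11 = \frac{33}{5}$)
$k{\left(Q \right)} = \frac{Q}{3}$
$n = -138321043$ ($n = -3 + \left(699 + 10741\right) \left(-3256 - 8835\right) = -3 + 11440 \left(-12091\right) = -3 - 138321040 = -138321043$)
$w = -138321129$ ($w = -138321043 - 86 = -138321129$)
$K = \frac{5}{151021}$ ($K = \frac{1}{\frac{1}{3} \cdot \frac{33}{5} + 30202} = \frac{1}{\frac{11}{5} + 30202} = \frac{1}{\frac{151021}{5}} = \frac{5}{151021} \approx 3.3108 \cdot 10^{-5}$)
$w + K = -138321129 + \frac{5}{151021} = - \frac{20889395222704}{151021}$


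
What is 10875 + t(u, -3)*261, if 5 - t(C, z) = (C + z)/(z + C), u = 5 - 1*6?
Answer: 11919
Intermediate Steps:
u = -1 (u = 5 - 6 = -1)
t(C, z) = 4 (t(C, z) = 5 - (C + z)/(z + C) = 5 - (C + z)/(C + z) = 5 - 1*1 = 5 - 1 = 4)
10875 + t(u, -3)*261 = 10875 + 4*261 = 10875 + 1044 = 11919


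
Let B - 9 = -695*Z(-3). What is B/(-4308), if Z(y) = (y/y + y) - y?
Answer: 343/2154 ≈ 0.15924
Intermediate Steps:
Z(y) = 1 (Z(y) = (1 + y) - y = 1)
B = -686 (B = 9 - 695*1 = 9 - 695 = -686)
B/(-4308) = -686/(-4308) = -686*(-1/4308) = 343/2154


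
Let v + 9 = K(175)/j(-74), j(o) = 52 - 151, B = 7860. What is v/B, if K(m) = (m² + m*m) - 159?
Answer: -30991/389070 ≈ -0.079654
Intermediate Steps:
K(m) = -159 + 2*m² (K(m) = (m² + m²) - 159 = 2*m² - 159 = -159 + 2*m²)
j(o) = -99
v = -61982/99 (v = -9 + (-159 + 2*175²)/(-99) = -9 + (-159 + 2*30625)*(-1/99) = -9 + (-159 + 61250)*(-1/99) = -9 + 61091*(-1/99) = -9 - 61091/99 = -61982/99 ≈ -626.08)
v/B = -61982/99/7860 = -61982/99*1/7860 = -30991/389070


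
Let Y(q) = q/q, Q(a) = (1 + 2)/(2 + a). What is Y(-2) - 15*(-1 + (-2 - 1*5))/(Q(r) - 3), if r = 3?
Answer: -49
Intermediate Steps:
Q(a) = 3/(2 + a)
Y(q) = 1
Y(-2) - 15*(-1 + (-2 - 1*5))/(Q(r) - 3) = 1 - 15*(-1 + (-2 - 1*5))/(3/(2 + 3) - 3) = 1 - 15*(-1 + (-2 - 5))/(3/5 - 3) = 1 - 15*(-1 - 7)/(3*(⅕) - 3) = 1 - (-120)/(⅗ - 3) = 1 - (-120)/(-12/5) = 1 - (-120)*(-5)/12 = 1 - 15*10/3 = 1 - 50 = -49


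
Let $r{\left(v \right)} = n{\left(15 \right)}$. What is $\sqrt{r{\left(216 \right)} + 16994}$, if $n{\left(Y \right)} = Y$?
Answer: $\sqrt{17009} \approx 130.42$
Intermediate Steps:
$r{\left(v \right)} = 15$
$\sqrt{r{\left(216 \right)} + 16994} = \sqrt{15 + 16994} = \sqrt{17009}$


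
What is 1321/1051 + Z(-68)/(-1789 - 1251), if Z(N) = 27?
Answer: 3987463/3195040 ≈ 1.2480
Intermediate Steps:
1321/1051 + Z(-68)/(-1789 - 1251) = 1321/1051 + 27/(-1789 - 1251) = 1321*(1/1051) + 27/(-3040) = 1321/1051 + 27*(-1/3040) = 1321/1051 - 27/3040 = 3987463/3195040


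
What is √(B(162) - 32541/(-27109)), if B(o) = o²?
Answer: √19287542142933/27109 ≈ 162.00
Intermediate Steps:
√(B(162) - 32541/(-27109)) = √(162² - 32541/(-27109)) = √(26244 - 32541*(-1/27109)) = √(26244 + 32541/27109) = √(711481137/27109) = √19287542142933/27109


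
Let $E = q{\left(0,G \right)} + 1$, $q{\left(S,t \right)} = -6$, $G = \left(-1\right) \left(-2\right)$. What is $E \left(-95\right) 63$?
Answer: $29925$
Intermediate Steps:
$G = 2$
$E = -5$ ($E = -6 + 1 = -5$)
$E \left(-95\right) 63 = \left(-5\right) \left(-95\right) 63 = 475 \cdot 63 = 29925$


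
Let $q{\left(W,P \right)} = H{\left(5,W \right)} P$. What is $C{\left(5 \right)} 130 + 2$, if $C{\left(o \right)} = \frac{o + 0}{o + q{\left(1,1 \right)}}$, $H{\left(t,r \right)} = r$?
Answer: $\frac{331}{3} \approx 110.33$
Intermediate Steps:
$q{\left(W,P \right)} = P W$ ($q{\left(W,P \right)} = W P = P W$)
$C{\left(o \right)} = \frac{o}{1 + o}$ ($C{\left(o \right)} = \frac{o + 0}{o + 1 \cdot 1} = \frac{o}{o + 1} = \frac{o}{1 + o}$)
$C{\left(5 \right)} 130 + 2 = \frac{5}{1 + 5} \cdot 130 + 2 = \frac{5}{6} \cdot 130 + 2 = \frac{325}{3} + 2 = \frac{331}{3}$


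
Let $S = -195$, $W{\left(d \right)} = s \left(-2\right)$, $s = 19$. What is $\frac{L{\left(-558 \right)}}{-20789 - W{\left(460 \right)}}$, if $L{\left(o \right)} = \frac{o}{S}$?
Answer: $- \frac{62}{449605} \approx -0.0001379$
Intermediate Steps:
$W{\left(d \right)} = -38$ ($W{\left(d \right)} = 19 \left(-2\right) = -38$)
$L{\left(o \right)} = - \frac{o}{195}$ ($L{\left(o \right)} = \frac{o}{-195} = o \left(- \frac{1}{195}\right) = - \frac{o}{195}$)
$\frac{L{\left(-558 \right)}}{-20789 - W{\left(460 \right)}} = \frac{\left(- \frac{1}{195}\right) \left(-558\right)}{-20789 - -38} = \frac{186}{65 \left(-20789 + 38\right)} = \frac{186}{65 \left(-20751\right)} = \frac{186}{65} \left(- \frac{1}{20751}\right) = - \frac{62}{449605}$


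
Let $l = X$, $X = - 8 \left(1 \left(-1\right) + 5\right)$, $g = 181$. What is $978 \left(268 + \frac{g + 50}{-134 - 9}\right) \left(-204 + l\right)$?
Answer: $- \frac{799288104}{13} \approx -6.1484 \cdot 10^{7}$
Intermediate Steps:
$X = -32$ ($X = - 8 \left(-1 + 5\right) = \left(-8\right) 4 = -32$)
$l = -32$
$978 \left(268 + \frac{g + 50}{-134 - 9}\right) \left(-204 + l\right) = 978 \left(268 + \frac{181 + 50}{-134 - 9}\right) \left(-204 - 32\right) = 978 \left(268 + \frac{231}{-143}\right) \left(-236\right) = 978 \left(268 + 231 \left(- \frac{1}{143}\right)\right) \left(-236\right) = 978 \left(268 - \frac{21}{13}\right) \left(-236\right) = 978 \cdot \frac{3463}{13} \left(-236\right) = 978 \left(- \frac{817268}{13}\right) = - \frac{799288104}{13}$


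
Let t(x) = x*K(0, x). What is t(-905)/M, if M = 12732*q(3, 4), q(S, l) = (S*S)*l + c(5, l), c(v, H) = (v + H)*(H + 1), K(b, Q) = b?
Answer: 0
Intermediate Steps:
c(v, H) = (1 + H)*(H + v) (c(v, H) = (H + v)*(1 + H) = (1 + H)*(H + v))
q(S, l) = 5 + l² + 6*l + l*S² (q(S, l) = (S*S)*l + (l + 5 + l² + l*5) = S²*l + (l + 5 + l² + 5*l) = l*S² + (5 + l² + 6*l) = 5 + l² + 6*l + l*S²)
t(x) = 0 (t(x) = x*0 = 0)
M = 1031292 (M = 12732*(5 + 4² + 6*4 + 4*3²) = 12732*(5 + 16 + 24 + 4*9) = 12732*(5 + 16 + 24 + 36) = 12732*81 = 1031292)
t(-905)/M = 0/1031292 = 0*(1/1031292) = 0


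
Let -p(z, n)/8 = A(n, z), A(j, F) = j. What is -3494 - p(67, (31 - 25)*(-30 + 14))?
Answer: -4262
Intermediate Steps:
p(z, n) = -8*n
-3494 - p(67, (31 - 25)*(-30 + 14)) = -3494 - (-8)*(31 - 25)*(-30 + 14) = -3494 - (-8)*6*(-16) = -3494 - (-8)*(-96) = -3494 - 1*768 = -3494 - 768 = -4262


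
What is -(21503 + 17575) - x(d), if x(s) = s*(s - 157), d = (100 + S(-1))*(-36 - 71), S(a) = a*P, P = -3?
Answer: -123231816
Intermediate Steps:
S(a) = -3*a (S(a) = a*(-3) = -3*a)
d = -11021 (d = (100 - 3*(-1))*(-36 - 71) = (100 + 3)*(-107) = 103*(-107) = -11021)
x(s) = s*(-157 + s)
-(21503 + 17575) - x(d) = -(21503 + 17575) - (-11021)*(-157 - 11021) = -1*39078 - (-11021)*(-11178) = -39078 - 1*123192738 = -39078 - 123192738 = -123231816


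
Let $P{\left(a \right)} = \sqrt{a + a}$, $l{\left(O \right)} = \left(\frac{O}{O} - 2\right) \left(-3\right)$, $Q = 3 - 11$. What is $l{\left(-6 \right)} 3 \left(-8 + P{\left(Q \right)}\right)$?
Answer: $-72 + 36 i \approx -72.0 + 36.0 i$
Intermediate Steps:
$Q = -8$ ($Q = 3 - 11 = -8$)
$l{\left(O \right)} = 3$ ($l{\left(O \right)} = \left(1 - 2\right) \left(-3\right) = \left(-1\right) \left(-3\right) = 3$)
$P{\left(a \right)} = \sqrt{2} \sqrt{a}$ ($P{\left(a \right)} = \sqrt{2 a} = \sqrt{2} \sqrt{a}$)
$l{\left(-6 \right)} 3 \left(-8 + P{\left(Q \right)}\right) = 3 \cdot 3 \left(-8 + \sqrt{2} \sqrt{-8}\right) = 9 \left(-8 + \sqrt{2} \cdot 2 i \sqrt{2}\right) = 9 \left(-8 + 4 i\right) = -72 + 36 i$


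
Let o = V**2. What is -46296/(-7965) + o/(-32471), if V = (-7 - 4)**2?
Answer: 154073539/28736835 ≈ 5.3615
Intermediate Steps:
V = 121 (V = (-11)**2 = 121)
o = 14641 (o = 121**2 = 14641)
-46296/(-7965) + o/(-32471) = -46296/(-7965) + 14641/(-32471) = -46296*(-1/7965) + 14641*(-1/32471) = 5144/885 - 14641/32471 = 154073539/28736835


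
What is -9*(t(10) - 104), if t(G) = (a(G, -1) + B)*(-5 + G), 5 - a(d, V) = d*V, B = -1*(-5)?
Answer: 36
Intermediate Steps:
B = 5
a(d, V) = 5 - V*d (a(d, V) = 5 - d*V = 5 - V*d)
t(G) = (-5 + G)*(10 + G) (t(G) = ((5 - 1*(-1)*G) + 5)*(-5 + G) = ((5 + G) + 5)*(-5 + G) = (10 + G)*(-5 + G) = (-5 + G)*(10 + G))
-9*(t(10) - 104) = -9*((-50 + 10*(5 + 10)) - 104) = -9*((-50 + 10*15) - 104) = -9*((-50 + 150) - 104) = -9*(100 - 104) = -9*(-4) = 36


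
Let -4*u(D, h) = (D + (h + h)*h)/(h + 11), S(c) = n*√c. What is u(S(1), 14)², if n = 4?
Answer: 9801/625 ≈ 15.682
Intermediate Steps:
S(c) = 4*√c
u(D, h) = -(D + 2*h²)/(4*(11 + h)) (u(D, h) = -(D + (h + h)*h)/(4*(h + 11)) = -(D + (2*h)*h)/(4*(11 + h)) = -(D + 2*h²)/(4*(11 + h)))
u(S(1), 14)² = ((-4*√1 - 2*14²)/(4*(11 + 14)))² = ((¼)*(-4 - 2*196)/25)² = ((¼)*(1/25)*(-1*4 - 392))² = ((¼)*(1/25)*(-4 - 392))² = ((¼)*(1/25)*(-396))² = (-99/25)² = 9801/625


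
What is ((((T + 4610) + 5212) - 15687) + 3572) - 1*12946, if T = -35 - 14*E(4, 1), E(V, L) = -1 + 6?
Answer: -15344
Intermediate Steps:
E(V, L) = 5
T = -105 (T = -35 - 14*5 = -35 - 70 = -105)
((((T + 4610) + 5212) - 15687) + 3572) - 1*12946 = ((((-105 + 4610) + 5212) - 15687) + 3572) - 1*12946 = (((4505 + 5212) - 15687) + 3572) - 12946 = ((9717 - 15687) + 3572) - 12946 = (-5970 + 3572) - 12946 = -2398 - 12946 = -15344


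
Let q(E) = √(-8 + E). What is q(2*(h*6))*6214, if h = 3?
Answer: 12428*√7 ≈ 32881.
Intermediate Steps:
q(2*(h*6))*6214 = √(-8 + 2*(3*6))*6214 = √(-8 + 2*18)*6214 = √(-8 + 36)*6214 = √28*6214 = (2*√7)*6214 = 12428*√7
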